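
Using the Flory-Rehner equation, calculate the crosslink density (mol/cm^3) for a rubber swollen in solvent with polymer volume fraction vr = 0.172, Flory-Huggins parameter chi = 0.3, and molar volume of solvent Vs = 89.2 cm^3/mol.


ln(1 - vr) = ln(1 - 0.172) = -0.1887
Numerator = -((-0.1887) + 0.172 + 0.3 * 0.172^2) = 0.0079
Denominator = 89.2 * (0.172^(1/3) - 0.172/2) = 41.9356
nu = 0.0079 / 41.9356 = 1.8760e-04 mol/cm^3

1.8760e-04 mol/cm^3


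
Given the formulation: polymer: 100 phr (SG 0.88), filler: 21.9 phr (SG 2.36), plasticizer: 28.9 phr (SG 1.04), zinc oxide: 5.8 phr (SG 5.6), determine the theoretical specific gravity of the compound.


Sum of weights = 156.6
Volume contributions:
  polymer: 100/0.88 = 113.6364
  filler: 21.9/2.36 = 9.2797
  plasticizer: 28.9/1.04 = 27.7885
  zinc oxide: 5.8/5.6 = 1.0357
Sum of volumes = 151.7402
SG = 156.6 / 151.7402 = 1.032

SG = 1.032


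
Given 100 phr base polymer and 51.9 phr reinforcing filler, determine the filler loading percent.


Filler % = filler / (rubber + filler) * 100
= 51.9 / (100 + 51.9) * 100
= 51.9 / 151.9 * 100
= 34.17%

34.17%


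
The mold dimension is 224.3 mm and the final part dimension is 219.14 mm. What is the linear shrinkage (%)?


Shrinkage = (mold - part) / mold * 100
= (224.3 - 219.14) / 224.3 * 100
= 5.16 / 224.3 * 100
= 2.3%

2.3%


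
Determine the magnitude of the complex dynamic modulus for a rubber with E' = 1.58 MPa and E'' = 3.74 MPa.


|E*| = sqrt(E'^2 + E''^2)
= sqrt(1.58^2 + 3.74^2)
= sqrt(2.4964 + 13.9876)
= 4.06 MPa

4.06 MPa


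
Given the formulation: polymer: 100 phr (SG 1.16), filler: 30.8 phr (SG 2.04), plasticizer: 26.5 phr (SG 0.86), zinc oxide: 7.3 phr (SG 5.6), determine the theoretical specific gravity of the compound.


Sum of weights = 164.6
Volume contributions:
  polymer: 100/1.16 = 86.2069
  filler: 30.8/2.04 = 15.0980
  plasticizer: 26.5/0.86 = 30.8140
  zinc oxide: 7.3/5.6 = 1.3036
Sum of volumes = 133.4225
SG = 164.6 / 133.4225 = 1.234

SG = 1.234


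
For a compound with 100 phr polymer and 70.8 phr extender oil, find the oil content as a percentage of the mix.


Oil % = oil / (100 + oil) * 100
= 70.8 / (100 + 70.8) * 100
= 70.8 / 170.8 * 100
= 41.45%

41.45%


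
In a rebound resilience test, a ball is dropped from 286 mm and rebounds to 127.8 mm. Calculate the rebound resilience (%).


Resilience = h_rebound / h_drop * 100
= 127.8 / 286 * 100
= 44.7%

44.7%


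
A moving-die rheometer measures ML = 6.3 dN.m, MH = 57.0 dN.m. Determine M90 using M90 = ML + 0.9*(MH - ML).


M90 = ML + 0.9 * (MH - ML)
M90 = 6.3 + 0.9 * (57.0 - 6.3)
M90 = 6.3 + 0.9 * 50.7
M90 = 51.93 dN.m

51.93 dN.m


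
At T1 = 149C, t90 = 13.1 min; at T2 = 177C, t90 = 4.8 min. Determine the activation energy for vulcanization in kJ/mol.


T1 = 422.15 K, T2 = 450.15 K
1/T1 - 1/T2 = 1.4734e-04
ln(t1/t2) = ln(13.1/4.8) = 1.0040
Ea = 8.314 * 1.0040 / 1.4734e-04 = 56651.0749 J/mol
Ea = 56.65 kJ/mol

56.65 kJ/mol


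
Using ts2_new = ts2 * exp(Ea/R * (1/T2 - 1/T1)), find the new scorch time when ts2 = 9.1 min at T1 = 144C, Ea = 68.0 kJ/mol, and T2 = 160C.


Convert temperatures: T1 = 144 + 273.15 = 417.15 K, T2 = 160 + 273.15 = 433.15 K
ts2_new = 9.1 * exp(68000 / 8.314 * (1/433.15 - 1/417.15))
1/T2 - 1/T1 = -8.8550e-05
ts2_new = 4.41 min

4.41 min


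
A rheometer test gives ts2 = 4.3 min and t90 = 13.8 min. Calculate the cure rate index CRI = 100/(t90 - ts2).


CRI = 100 / (t90 - ts2)
= 100 / (13.8 - 4.3)
= 100 / 9.5
= 10.53 min^-1

10.53 min^-1


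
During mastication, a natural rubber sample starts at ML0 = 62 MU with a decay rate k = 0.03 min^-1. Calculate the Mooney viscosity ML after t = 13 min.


ML = ML0 * exp(-k * t)
ML = 62 * exp(-0.03 * 13)
ML = 62 * 0.6771
ML = 41.98 MU

41.98 MU


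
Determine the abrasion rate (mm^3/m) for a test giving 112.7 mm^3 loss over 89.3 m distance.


Rate = volume_loss / distance
= 112.7 / 89.3
= 1.262 mm^3/m

1.262 mm^3/m


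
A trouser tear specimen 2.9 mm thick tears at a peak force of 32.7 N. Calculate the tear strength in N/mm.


Tear strength = force / thickness
= 32.7 / 2.9
= 11.28 N/mm

11.28 N/mm


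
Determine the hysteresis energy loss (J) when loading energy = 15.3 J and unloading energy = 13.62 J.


Hysteresis loss = loading - unloading
= 15.3 - 13.62
= 1.68 J

1.68 J


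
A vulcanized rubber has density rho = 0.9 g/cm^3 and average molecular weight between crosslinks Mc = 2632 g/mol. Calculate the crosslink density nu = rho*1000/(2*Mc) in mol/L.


nu = rho * 1000 / (2 * Mc)
nu = 0.9 * 1000 / (2 * 2632)
nu = 900.0 / 5264
nu = 0.1710 mol/L

0.1710 mol/L


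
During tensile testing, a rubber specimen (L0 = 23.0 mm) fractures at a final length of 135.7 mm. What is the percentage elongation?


Elongation = (Lf - L0) / L0 * 100
= (135.7 - 23.0) / 23.0 * 100
= 112.7 / 23.0 * 100
= 490.0%

490.0%


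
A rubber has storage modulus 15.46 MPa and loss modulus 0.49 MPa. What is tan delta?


tan delta = E'' / E'
= 0.49 / 15.46
= 0.0317

tan delta = 0.0317


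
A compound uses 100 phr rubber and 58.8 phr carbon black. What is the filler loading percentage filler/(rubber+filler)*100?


Filler % = filler / (rubber + filler) * 100
= 58.8 / (100 + 58.8) * 100
= 58.8 / 158.8 * 100
= 37.03%

37.03%


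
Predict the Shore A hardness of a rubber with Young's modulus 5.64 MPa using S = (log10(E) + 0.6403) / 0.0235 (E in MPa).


log10(E) = 0.0235*S - 0.6403  =>  S = (log10(E) + 0.6403) / 0.0235
log10(5.64) = 0.751279
S = (0.751279 + 0.6403) / 0.0235 = 1.391579 / 0.0235
S = 59.2

Shore A = 59.2


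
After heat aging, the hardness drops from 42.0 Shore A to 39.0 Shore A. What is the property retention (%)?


Retention = aged / original * 100
= 39.0 / 42.0 * 100
= 92.9%

92.9%


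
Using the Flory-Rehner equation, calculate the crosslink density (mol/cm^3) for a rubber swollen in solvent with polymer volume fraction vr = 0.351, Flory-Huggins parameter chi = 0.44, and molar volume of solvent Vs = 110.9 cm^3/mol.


ln(1 - vr) = ln(1 - 0.351) = -0.4323
Numerator = -((-0.4323) + 0.351 + 0.44 * 0.351^2) = 0.0271
Denominator = 110.9 * (0.351^(1/3) - 0.351/2) = 58.7660
nu = 0.0271 / 58.7660 = 4.6139e-04 mol/cm^3

4.6139e-04 mol/cm^3


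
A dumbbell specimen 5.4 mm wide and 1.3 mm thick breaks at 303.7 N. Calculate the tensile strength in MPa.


Area = width * thickness = 5.4 * 1.3 = 7.02 mm^2
TS = force / area = 303.7 / 7.02 = 43.26 MPa

43.26 MPa


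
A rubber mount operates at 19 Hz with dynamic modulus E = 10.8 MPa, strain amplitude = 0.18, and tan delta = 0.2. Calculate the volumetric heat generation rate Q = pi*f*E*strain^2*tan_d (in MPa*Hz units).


Q = pi * f * E * strain^2 * tan_d
= pi * 19 * 10.8 * 0.18^2 * 0.2
= pi * 19 * 10.8 * 0.0324 * 0.2
= 4.1774

Q = 4.1774


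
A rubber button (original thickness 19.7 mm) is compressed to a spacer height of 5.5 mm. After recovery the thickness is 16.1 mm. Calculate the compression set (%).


CS = (t0 - recovered) / (t0 - ts) * 100
= (19.7 - 16.1) / (19.7 - 5.5) * 100
= 3.6 / 14.2 * 100
= 25.4%

25.4%


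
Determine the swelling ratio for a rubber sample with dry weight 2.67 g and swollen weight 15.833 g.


Q = W_swollen / W_dry
Q = 15.833 / 2.67
Q = 5.93

Q = 5.93


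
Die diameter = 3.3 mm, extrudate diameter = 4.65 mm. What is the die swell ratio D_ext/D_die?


Die swell ratio = D_extrudate / D_die
= 4.65 / 3.3
= 1.409

Die swell = 1.409


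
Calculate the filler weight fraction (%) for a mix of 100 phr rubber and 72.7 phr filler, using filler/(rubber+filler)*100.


Filler % = filler / (rubber + filler) * 100
= 72.7 / (100 + 72.7) * 100
= 72.7 / 172.7 * 100
= 42.1%

42.1%


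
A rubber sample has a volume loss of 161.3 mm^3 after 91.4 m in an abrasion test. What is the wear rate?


Rate = volume_loss / distance
= 161.3 / 91.4
= 1.765 mm^3/m

1.765 mm^3/m


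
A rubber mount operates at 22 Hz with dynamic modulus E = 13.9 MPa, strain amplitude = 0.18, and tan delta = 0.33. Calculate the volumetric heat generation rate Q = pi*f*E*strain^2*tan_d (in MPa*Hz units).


Q = pi * f * E * strain^2 * tan_d
= pi * 22 * 13.9 * 0.18^2 * 0.33
= pi * 22 * 13.9 * 0.0324 * 0.33
= 10.2718

Q = 10.2718


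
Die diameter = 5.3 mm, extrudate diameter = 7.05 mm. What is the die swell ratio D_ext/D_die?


Die swell ratio = D_extrudate / D_die
= 7.05 / 5.3
= 1.33

Die swell = 1.33


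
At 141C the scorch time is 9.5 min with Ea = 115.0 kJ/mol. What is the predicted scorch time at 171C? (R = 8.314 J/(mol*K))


Convert temperatures: T1 = 141 + 273.15 = 414.15 K, T2 = 171 + 273.15 = 444.15 K
ts2_new = 9.5 * exp(115000 / 8.314 * (1/444.15 - 1/414.15))
1/T2 - 1/T1 = -1.6309e-04
ts2_new = 1.0 min

1.0 min


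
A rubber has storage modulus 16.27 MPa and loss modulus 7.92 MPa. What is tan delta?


tan delta = E'' / E'
= 7.92 / 16.27
= 0.4868

tan delta = 0.4868


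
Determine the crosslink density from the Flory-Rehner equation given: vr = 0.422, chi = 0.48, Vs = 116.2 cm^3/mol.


ln(1 - vr) = ln(1 - 0.422) = -0.5482
Numerator = -((-0.5482) + 0.422 + 0.48 * 0.422^2) = 0.0407
Denominator = 116.2 * (0.422^(1/3) - 0.422/2) = 62.6404
nu = 0.0407 / 62.6404 = 6.4976e-04 mol/cm^3

6.4976e-04 mol/cm^3


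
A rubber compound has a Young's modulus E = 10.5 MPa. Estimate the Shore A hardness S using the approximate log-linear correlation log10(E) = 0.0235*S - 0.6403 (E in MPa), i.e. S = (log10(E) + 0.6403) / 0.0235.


log10(E) = 0.0235*S - 0.6403  =>  S = (log10(E) + 0.6403) / 0.0235
log10(10.5) = 1.021189
S = (1.021189 + 0.6403) / 0.0235 = 1.661489 / 0.0235
S = 70.7

Shore A = 70.7


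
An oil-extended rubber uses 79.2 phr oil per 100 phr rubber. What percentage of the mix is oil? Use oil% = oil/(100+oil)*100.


Oil % = oil / (100 + oil) * 100
= 79.2 / (100 + 79.2) * 100
= 79.2 / 179.2 * 100
= 44.2%

44.2%


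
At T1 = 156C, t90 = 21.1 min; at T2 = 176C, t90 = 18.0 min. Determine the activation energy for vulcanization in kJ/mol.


T1 = 429.15 K, T2 = 449.15 K
1/T1 - 1/T2 = 1.0376e-04
ln(t1/t2) = ln(21.1/18.0) = 0.1589
Ea = 8.314 * 0.1589 / 1.0376e-04 = 12732.3318 J/mol
Ea = 12.73 kJ/mol

12.73 kJ/mol


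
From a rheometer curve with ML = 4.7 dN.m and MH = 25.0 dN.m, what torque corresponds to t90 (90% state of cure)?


M90 = ML + 0.9 * (MH - ML)
M90 = 4.7 + 0.9 * (25.0 - 4.7)
M90 = 4.7 + 0.9 * 20.3
M90 = 22.97 dN.m

22.97 dN.m


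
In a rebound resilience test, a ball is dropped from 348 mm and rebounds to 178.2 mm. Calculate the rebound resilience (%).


Resilience = h_rebound / h_drop * 100
= 178.2 / 348 * 100
= 51.2%

51.2%


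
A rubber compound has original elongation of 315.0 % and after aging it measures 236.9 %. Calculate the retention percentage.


Retention = aged / original * 100
= 236.9 / 315.0 * 100
= 75.2%

75.2%


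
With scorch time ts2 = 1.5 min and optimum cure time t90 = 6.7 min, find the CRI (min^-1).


CRI = 100 / (t90 - ts2)
= 100 / (6.7 - 1.5)
= 100 / 5.2
= 19.23 min^-1

19.23 min^-1


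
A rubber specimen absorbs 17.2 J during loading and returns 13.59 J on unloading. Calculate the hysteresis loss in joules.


Hysteresis loss = loading - unloading
= 17.2 - 13.59
= 3.61 J

3.61 J


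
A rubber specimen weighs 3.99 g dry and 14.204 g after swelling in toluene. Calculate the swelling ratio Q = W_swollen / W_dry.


Q = W_swollen / W_dry
Q = 14.204 / 3.99
Q = 3.56

Q = 3.56


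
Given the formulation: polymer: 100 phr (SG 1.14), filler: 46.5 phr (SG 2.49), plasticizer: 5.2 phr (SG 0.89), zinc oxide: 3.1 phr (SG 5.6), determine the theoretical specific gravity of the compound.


Sum of weights = 154.8
Volume contributions:
  polymer: 100/1.14 = 87.7193
  filler: 46.5/2.49 = 18.6747
  plasticizer: 5.2/0.89 = 5.8427
  zinc oxide: 3.1/5.6 = 0.5536
Sum of volumes = 112.7903
SG = 154.8 / 112.7903 = 1.372

SG = 1.372


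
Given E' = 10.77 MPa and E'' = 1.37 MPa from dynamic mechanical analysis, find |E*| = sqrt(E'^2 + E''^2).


|E*| = sqrt(E'^2 + E''^2)
= sqrt(10.77^2 + 1.37^2)
= sqrt(115.9929 + 1.8769)
= 10.857 MPa

10.857 MPa


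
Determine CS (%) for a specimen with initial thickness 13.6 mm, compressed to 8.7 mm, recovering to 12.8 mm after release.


CS = (t0 - recovered) / (t0 - ts) * 100
= (13.6 - 12.8) / (13.6 - 8.7) * 100
= 0.8 / 4.9 * 100
= 16.3%

16.3%


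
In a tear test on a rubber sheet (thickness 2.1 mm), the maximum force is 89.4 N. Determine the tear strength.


Tear strength = force / thickness
= 89.4 / 2.1
= 42.57 N/mm

42.57 N/mm


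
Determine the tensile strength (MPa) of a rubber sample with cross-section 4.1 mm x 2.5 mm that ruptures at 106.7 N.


Area = width * thickness = 4.1 * 2.5 = 10.25 mm^2
TS = force / area = 106.7 / 10.25 = 10.41 MPa

10.41 MPa


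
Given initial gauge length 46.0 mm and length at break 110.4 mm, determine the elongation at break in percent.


Elongation = (Lf - L0) / L0 * 100
= (110.4 - 46.0) / 46.0 * 100
= 64.4 / 46.0 * 100
= 140.0%

140.0%


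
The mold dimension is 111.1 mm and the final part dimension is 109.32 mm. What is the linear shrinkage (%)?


Shrinkage = (mold - part) / mold * 100
= (111.1 - 109.32) / 111.1 * 100
= 1.78 / 111.1 * 100
= 1.6%

1.6%


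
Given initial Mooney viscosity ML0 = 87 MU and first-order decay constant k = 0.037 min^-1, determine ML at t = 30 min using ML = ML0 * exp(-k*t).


ML = ML0 * exp(-k * t)
ML = 87 * exp(-0.037 * 30)
ML = 87 * 0.3296
ML = 28.67 MU

28.67 MU


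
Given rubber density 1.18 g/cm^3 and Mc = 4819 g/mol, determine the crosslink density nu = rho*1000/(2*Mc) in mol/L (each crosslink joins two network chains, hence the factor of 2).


nu = rho * 1000 / (2 * Mc)
nu = 1.18 * 1000 / (2 * 4819)
nu = 1180.0 / 9638
nu = 0.1224 mol/L

0.1224 mol/L


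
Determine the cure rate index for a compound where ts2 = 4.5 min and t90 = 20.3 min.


CRI = 100 / (t90 - ts2)
= 100 / (20.3 - 4.5)
= 100 / 15.8
= 6.33 min^-1

6.33 min^-1


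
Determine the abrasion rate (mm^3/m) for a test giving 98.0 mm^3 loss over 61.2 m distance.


Rate = volume_loss / distance
= 98.0 / 61.2
= 1.601 mm^3/m

1.601 mm^3/m


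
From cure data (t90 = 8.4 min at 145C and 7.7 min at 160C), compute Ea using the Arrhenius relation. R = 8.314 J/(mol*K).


T1 = 418.15 K, T2 = 433.15 K
1/T1 - 1/T2 = 8.2817e-05
ln(t1/t2) = ln(8.4/7.7) = 0.0870
Ea = 8.314 * 0.0870 / 8.2817e-05 = 8735.0465 J/mol
Ea = 8.74 kJ/mol

8.74 kJ/mol


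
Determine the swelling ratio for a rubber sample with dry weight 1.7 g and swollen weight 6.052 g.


Q = W_swollen / W_dry
Q = 6.052 / 1.7
Q = 3.56

Q = 3.56


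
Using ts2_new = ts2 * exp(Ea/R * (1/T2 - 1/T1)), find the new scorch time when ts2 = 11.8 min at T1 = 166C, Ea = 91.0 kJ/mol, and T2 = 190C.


Convert temperatures: T1 = 166 + 273.15 = 439.15 K, T2 = 190 + 273.15 = 463.15 K
ts2_new = 11.8 * exp(91000 / 8.314 * (1/463.15 - 1/439.15))
1/T2 - 1/T1 = -1.1800e-04
ts2_new = 3.24 min

3.24 min


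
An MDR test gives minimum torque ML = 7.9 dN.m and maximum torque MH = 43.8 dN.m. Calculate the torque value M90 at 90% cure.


M90 = ML + 0.9 * (MH - ML)
M90 = 7.9 + 0.9 * (43.8 - 7.9)
M90 = 7.9 + 0.9 * 35.9
M90 = 40.21 dN.m

40.21 dN.m


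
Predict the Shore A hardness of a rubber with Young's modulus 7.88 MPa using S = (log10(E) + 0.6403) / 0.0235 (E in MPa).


log10(E) = 0.0235*S - 0.6403  =>  S = (log10(E) + 0.6403) / 0.0235
log10(7.88) = 0.896526
S = (0.896526 + 0.6403) / 0.0235 = 1.536826 / 0.0235
S = 65.4

Shore A = 65.4


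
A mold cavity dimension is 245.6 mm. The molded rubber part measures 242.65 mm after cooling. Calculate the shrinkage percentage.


Shrinkage = (mold - part) / mold * 100
= (245.6 - 242.65) / 245.6 * 100
= 2.95 / 245.6 * 100
= 1.2%

1.2%


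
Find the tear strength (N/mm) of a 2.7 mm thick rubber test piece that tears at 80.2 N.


Tear strength = force / thickness
= 80.2 / 2.7
= 29.7 N/mm

29.7 N/mm


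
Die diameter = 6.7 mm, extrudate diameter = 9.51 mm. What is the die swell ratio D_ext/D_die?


Die swell ratio = D_extrudate / D_die
= 9.51 / 6.7
= 1.419

Die swell = 1.419


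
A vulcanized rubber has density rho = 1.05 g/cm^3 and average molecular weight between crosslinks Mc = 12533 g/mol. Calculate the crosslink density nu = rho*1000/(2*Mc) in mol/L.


nu = rho * 1000 / (2 * Mc)
nu = 1.05 * 1000 / (2 * 12533)
nu = 1050.0 / 25066
nu = 0.0419 mol/L

0.0419 mol/L


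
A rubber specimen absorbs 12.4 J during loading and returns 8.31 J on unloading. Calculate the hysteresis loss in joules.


Hysteresis loss = loading - unloading
= 12.4 - 8.31
= 4.09 J

4.09 J


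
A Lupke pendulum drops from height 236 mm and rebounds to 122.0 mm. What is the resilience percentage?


Resilience = h_rebound / h_drop * 100
= 122.0 / 236 * 100
= 51.7%

51.7%


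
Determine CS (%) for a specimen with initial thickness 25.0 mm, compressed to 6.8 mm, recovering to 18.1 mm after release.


CS = (t0 - recovered) / (t0 - ts) * 100
= (25.0 - 18.1) / (25.0 - 6.8) * 100
= 6.9 / 18.2 * 100
= 37.9%

37.9%


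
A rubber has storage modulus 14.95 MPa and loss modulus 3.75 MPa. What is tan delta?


tan delta = E'' / E'
= 3.75 / 14.95
= 0.2508

tan delta = 0.2508


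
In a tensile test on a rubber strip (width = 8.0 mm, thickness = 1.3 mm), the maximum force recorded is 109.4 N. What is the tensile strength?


Area = width * thickness = 8.0 * 1.3 = 10.4 mm^2
TS = force / area = 109.4 / 10.4 = 10.52 MPa

10.52 MPa


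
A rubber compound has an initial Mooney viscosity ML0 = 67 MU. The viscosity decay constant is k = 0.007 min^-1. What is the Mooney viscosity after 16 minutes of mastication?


ML = ML0 * exp(-k * t)
ML = 67 * exp(-0.007 * 16)
ML = 67 * 0.8940
ML = 59.9 MU

59.9 MU


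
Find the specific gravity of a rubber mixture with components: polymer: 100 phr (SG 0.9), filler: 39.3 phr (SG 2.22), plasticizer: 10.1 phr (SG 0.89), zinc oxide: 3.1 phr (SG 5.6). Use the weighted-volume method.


Sum of weights = 152.5
Volume contributions:
  polymer: 100/0.9 = 111.1111
  filler: 39.3/2.22 = 17.7027
  plasticizer: 10.1/0.89 = 11.3483
  zinc oxide: 3.1/5.6 = 0.5536
Sum of volumes = 140.7157
SG = 152.5 / 140.7157 = 1.084

SG = 1.084


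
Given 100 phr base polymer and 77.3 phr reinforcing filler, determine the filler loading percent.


Filler % = filler / (rubber + filler) * 100
= 77.3 / (100 + 77.3) * 100
= 77.3 / 177.3 * 100
= 43.6%

43.6%


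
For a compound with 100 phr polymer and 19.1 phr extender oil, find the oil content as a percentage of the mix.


Oil % = oil / (100 + oil) * 100
= 19.1 / (100 + 19.1) * 100
= 19.1 / 119.1 * 100
= 16.04%

16.04%


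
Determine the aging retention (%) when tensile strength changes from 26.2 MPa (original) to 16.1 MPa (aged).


Retention = aged / original * 100
= 16.1 / 26.2 * 100
= 61.5%

61.5%


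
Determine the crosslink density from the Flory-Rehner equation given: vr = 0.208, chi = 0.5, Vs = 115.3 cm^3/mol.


ln(1 - vr) = ln(1 - 0.208) = -0.2332
Numerator = -((-0.2332) + 0.208 + 0.5 * 0.208^2) = 0.0036
Denominator = 115.3 * (0.208^(1/3) - 0.208/2) = 56.3240
nu = 0.0036 / 56.3240 = 6.3239e-05 mol/cm^3

6.3239e-05 mol/cm^3


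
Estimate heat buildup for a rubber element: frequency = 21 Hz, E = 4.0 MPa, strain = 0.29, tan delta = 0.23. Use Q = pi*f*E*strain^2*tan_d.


Q = pi * f * E * strain^2 * tan_d
= pi * 21 * 4.0 * 0.29^2 * 0.23
= pi * 21 * 4.0 * 0.0841 * 0.23
= 5.1045

Q = 5.1045


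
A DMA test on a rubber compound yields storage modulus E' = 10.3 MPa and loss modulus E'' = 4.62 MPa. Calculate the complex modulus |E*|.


|E*| = sqrt(E'^2 + E''^2)
= sqrt(10.3^2 + 4.62^2)
= sqrt(106.0900 + 21.3444)
= 11.289 MPa

11.289 MPa


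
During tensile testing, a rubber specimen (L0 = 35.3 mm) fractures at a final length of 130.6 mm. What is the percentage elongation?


Elongation = (Lf - L0) / L0 * 100
= (130.6 - 35.3) / 35.3 * 100
= 95.3 / 35.3 * 100
= 270.0%

270.0%


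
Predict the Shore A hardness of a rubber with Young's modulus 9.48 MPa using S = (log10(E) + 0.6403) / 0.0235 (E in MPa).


log10(E) = 0.0235*S - 0.6403  =>  S = (log10(E) + 0.6403) / 0.0235
log10(9.48) = 0.976808
S = (0.976808 + 0.6403) / 0.0235 = 1.617108 / 0.0235
S = 68.8

Shore A = 68.8


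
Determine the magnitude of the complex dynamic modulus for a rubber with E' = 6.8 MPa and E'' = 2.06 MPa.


|E*| = sqrt(E'^2 + E''^2)
= sqrt(6.8^2 + 2.06^2)
= sqrt(46.2400 + 4.2436)
= 7.105 MPa

7.105 MPa


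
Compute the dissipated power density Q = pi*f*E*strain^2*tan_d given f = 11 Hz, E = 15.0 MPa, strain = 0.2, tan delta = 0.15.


Q = pi * f * E * strain^2 * tan_d
= pi * 11 * 15.0 * 0.2^2 * 0.15
= pi * 11 * 15.0 * 0.0400 * 0.15
= 3.1102

Q = 3.1102


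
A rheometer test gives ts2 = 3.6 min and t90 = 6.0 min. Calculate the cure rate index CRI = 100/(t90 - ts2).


CRI = 100 / (t90 - ts2)
= 100 / (6.0 - 3.6)
= 100 / 2.4
= 41.67 min^-1

41.67 min^-1


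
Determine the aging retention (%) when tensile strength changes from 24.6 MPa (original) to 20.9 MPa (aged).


Retention = aged / original * 100
= 20.9 / 24.6 * 100
= 85.0%

85.0%


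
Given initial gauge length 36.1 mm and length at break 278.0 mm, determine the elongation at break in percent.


Elongation = (Lf - L0) / L0 * 100
= (278.0 - 36.1) / 36.1 * 100
= 241.9 / 36.1 * 100
= 670.1%

670.1%


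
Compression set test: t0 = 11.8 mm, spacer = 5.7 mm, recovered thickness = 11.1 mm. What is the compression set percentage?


CS = (t0 - recovered) / (t0 - ts) * 100
= (11.8 - 11.1) / (11.8 - 5.7) * 100
= 0.7 / 6.1 * 100
= 11.5%

11.5%


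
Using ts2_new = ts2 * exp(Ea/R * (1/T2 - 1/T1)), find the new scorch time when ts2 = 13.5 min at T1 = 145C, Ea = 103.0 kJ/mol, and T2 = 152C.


Convert temperatures: T1 = 145 + 273.15 = 418.15 K, T2 = 152 + 273.15 = 425.15 K
ts2_new = 13.5 * exp(103000 / 8.314 * (1/425.15 - 1/418.15))
1/T2 - 1/T1 = -3.9375e-05
ts2_new = 8.29 min

8.29 min


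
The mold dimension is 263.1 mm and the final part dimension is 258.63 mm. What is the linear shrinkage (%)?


Shrinkage = (mold - part) / mold * 100
= (263.1 - 258.63) / 263.1 * 100
= 4.47 / 263.1 * 100
= 1.7%

1.7%


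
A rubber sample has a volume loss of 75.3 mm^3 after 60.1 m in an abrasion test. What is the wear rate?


Rate = volume_loss / distance
= 75.3 / 60.1
= 1.253 mm^3/m

1.253 mm^3/m


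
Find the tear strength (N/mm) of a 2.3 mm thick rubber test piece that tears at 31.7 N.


Tear strength = force / thickness
= 31.7 / 2.3
= 13.78 N/mm

13.78 N/mm


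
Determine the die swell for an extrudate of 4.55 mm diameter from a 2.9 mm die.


Die swell ratio = D_extrudate / D_die
= 4.55 / 2.9
= 1.569

Die swell = 1.569


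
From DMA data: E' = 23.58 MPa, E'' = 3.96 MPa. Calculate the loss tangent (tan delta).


tan delta = E'' / E'
= 3.96 / 23.58
= 0.1679

tan delta = 0.1679


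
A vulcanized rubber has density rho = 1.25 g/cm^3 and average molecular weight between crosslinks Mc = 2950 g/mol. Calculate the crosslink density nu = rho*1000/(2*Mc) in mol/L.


nu = rho * 1000 / (2 * Mc)
nu = 1.25 * 1000 / (2 * 2950)
nu = 1250.0 / 5900
nu = 0.2119 mol/L

0.2119 mol/L


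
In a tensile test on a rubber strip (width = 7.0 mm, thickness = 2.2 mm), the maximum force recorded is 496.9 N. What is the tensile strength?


Area = width * thickness = 7.0 * 2.2 = 15.4 mm^2
TS = force / area = 496.9 / 15.4 = 32.27 MPa

32.27 MPa


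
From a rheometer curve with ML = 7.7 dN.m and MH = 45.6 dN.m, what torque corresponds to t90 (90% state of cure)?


M90 = ML + 0.9 * (MH - ML)
M90 = 7.7 + 0.9 * (45.6 - 7.7)
M90 = 7.7 + 0.9 * 37.9
M90 = 41.81 dN.m

41.81 dN.m


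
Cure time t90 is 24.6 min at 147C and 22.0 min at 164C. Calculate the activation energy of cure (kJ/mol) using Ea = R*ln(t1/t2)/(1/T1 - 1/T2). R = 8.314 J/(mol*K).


T1 = 420.15 K, T2 = 437.15 K
1/T1 - 1/T2 = 9.2558e-05
ln(t1/t2) = ln(24.6/22.0) = 0.1117
Ea = 8.314 * 0.1117 / 9.2558e-05 = 10033.7814 J/mol
Ea = 10.03 kJ/mol

10.03 kJ/mol


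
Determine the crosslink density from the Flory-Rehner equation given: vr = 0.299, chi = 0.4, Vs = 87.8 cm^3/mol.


ln(1 - vr) = ln(1 - 0.299) = -0.3552
Numerator = -((-0.3552) + 0.299 + 0.4 * 0.299^2) = 0.0205
Denominator = 87.8 * (0.299^(1/3) - 0.299/2) = 45.5847
nu = 0.0205 / 45.5847 = 4.4943e-04 mol/cm^3

4.4943e-04 mol/cm^3


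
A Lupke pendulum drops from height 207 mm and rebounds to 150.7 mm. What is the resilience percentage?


Resilience = h_rebound / h_drop * 100
= 150.7 / 207 * 100
= 72.8%

72.8%


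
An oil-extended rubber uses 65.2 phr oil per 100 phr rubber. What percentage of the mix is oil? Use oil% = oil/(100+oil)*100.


Oil % = oil / (100 + oil) * 100
= 65.2 / (100 + 65.2) * 100
= 65.2 / 165.2 * 100
= 39.47%

39.47%


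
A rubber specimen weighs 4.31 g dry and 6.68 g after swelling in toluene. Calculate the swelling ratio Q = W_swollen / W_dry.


Q = W_swollen / W_dry
Q = 6.68 / 4.31
Q = 1.55

Q = 1.55


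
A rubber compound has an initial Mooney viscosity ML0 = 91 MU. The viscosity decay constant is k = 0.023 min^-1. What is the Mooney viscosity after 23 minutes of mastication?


ML = ML0 * exp(-k * t)
ML = 91 * exp(-0.023 * 23)
ML = 91 * 0.5892
ML = 53.62 MU

53.62 MU


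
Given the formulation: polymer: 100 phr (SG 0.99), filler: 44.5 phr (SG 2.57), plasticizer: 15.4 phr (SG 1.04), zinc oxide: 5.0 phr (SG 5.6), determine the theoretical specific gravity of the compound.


Sum of weights = 164.9
Volume contributions:
  polymer: 100/0.99 = 101.0101
  filler: 44.5/2.57 = 17.3152
  plasticizer: 15.4/1.04 = 14.8077
  zinc oxide: 5.0/5.6 = 0.8929
Sum of volumes = 134.0258
SG = 164.9 / 134.0258 = 1.23

SG = 1.23


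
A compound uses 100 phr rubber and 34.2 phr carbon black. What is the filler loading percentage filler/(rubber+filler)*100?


Filler % = filler / (rubber + filler) * 100
= 34.2 / (100 + 34.2) * 100
= 34.2 / 134.2 * 100
= 25.48%

25.48%


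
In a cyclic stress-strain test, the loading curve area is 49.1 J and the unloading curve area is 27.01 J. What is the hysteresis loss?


Hysteresis loss = loading - unloading
= 49.1 - 27.01
= 22.09 J

22.09 J


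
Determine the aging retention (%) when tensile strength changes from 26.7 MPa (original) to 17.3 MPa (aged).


Retention = aged / original * 100
= 17.3 / 26.7 * 100
= 64.8%

64.8%


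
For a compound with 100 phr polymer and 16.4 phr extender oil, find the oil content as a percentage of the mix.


Oil % = oil / (100 + oil) * 100
= 16.4 / (100 + 16.4) * 100
= 16.4 / 116.4 * 100
= 14.09%

14.09%


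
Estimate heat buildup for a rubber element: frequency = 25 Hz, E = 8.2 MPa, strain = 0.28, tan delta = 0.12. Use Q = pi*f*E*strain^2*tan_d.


Q = pi * f * E * strain^2 * tan_d
= pi * 25 * 8.2 * 0.28^2 * 0.12
= pi * 25 * 8.2 * 0.0784 * 0.12
= 6.0590

Q = 6.0590


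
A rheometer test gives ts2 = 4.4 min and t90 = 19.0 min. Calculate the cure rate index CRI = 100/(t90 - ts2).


CRI = 100 / (t90 - ts2)
= 100 / (19.0 - 4.4)
= 100 / 14.6
= 6.85 min^-1

6.85 min^-1


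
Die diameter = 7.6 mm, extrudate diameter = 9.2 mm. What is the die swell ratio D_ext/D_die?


Die swell ratio = D_extrudate / D_die
= 9.2 / 7.6
= 1.211

Die swell = 1.211


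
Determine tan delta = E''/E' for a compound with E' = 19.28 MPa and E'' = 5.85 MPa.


tan delta = E'' / E'
= 5.85 / 19.28
= 0.3034

tan delta = 0.3034


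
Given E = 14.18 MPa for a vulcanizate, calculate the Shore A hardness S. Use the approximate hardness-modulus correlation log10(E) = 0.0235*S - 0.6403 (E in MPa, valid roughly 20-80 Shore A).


log10(E) = 0.0235*S - 0.6403  =>  S = (log10(E) + 0.6403) / 0.0235
log10(14.18) = 1.151676
S = (1.151676 + 0.6403) / 0.0235 = 1.791976 / 0.0235
S = 76.3

Shore A = 76.3


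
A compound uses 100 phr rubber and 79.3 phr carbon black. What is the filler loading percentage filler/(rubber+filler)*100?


Filler % = filler / (rubber + filler) * 100
= 79.3 / (100 + 79.3) * 100
= 79.3 / 179.3 * 100
= 44.23%

44.23%


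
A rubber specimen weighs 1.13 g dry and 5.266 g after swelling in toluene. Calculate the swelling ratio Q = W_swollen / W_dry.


Q = W_swollen / W_dry
Q = 5.266 / 1.13
Q = 4.66

Q = 4.66


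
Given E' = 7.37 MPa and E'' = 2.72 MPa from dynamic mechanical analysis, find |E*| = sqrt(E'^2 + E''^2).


|E*| = sqrt(E'^2 + E''^2)
= sqrt(7.37^2 + 2.72^2)
= sqrt(54.3169 + 7.3984)
= 7.856 MPa

7.856 MPa


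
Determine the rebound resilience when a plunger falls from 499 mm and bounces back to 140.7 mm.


Resilience = h_rebound / h_drop * 100
= 140.7 / 499 * 100
= 28.2%

28.2%


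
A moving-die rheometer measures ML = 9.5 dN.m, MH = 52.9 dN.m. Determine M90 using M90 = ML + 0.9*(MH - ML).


M90 = ML + 0.9 * (MH - ML)
M90 = 9.5 + 0.9 * (52.9 - 9.5)
M90 = 9.5 + 0.9 * 43.4
M90 = 48.56 dN.m

48.56 dN.m


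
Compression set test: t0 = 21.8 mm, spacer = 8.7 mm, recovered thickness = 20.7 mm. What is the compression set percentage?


CS = (t0 - recovered) / (t0 - ts) * 100
= (21.8 - 20.7) / (21.8 - 8.7) * 100
= 1.1 / 13.1 * 100
= 8.4%

8.4%


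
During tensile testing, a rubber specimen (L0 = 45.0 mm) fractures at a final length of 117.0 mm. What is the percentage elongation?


Elongation = (Lf - L0) / L0 * 100
= (117.0 - 45.0) / 45.0 * 100
= 72.0 / 45.0 * 100
= 160.0%

160.0%


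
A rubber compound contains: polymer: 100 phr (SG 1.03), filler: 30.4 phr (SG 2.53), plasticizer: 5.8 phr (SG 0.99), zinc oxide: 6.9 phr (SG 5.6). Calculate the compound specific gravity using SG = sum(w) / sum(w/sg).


Sum of weights = 143.1
Volume contributions:
  polymer: 100/1.03 = 97.0874
  filler: 30.4/2.53 = 12.0158
  plasticizer: 5.8/0.99 = 5.8586
  zinc oxide: 6.9/5.6 = 1.2321
Sum of volumes = 116.1939
SG = 143.1 / 116.1939 = 1.232

SG = 1.232


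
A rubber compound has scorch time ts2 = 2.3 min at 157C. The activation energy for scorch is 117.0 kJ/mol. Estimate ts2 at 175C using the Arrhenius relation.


Convert temperatures: T1 = 157 + 273.15 = 430.15 K, T2 = 175 + 273.15 = 448.15 K
ts2_new = 2.3 * exp(117000 / 8.314 * (1/448.15 - 1/430.15))
1/T2 - 1/T1 = -9.3375e-05
ts2_new = 0.62 min

0.62 min


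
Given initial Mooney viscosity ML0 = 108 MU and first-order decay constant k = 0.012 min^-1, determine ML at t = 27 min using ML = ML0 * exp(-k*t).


ML = ML0 * exp(-k * t)
ML = 108 * exp(-0.012 * 27)
ML = 108 * 0.7233
ML = 78.11 MU

78.11 MU


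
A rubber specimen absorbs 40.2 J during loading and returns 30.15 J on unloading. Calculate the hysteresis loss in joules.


Hysteresis loss = loading - unloading
= 40.2 - 30.15
= 10.05 J

10.05 J


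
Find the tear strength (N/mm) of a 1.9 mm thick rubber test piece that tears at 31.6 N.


Tear strength = force / thickness
= 31.6 / 1.9
= 16.63 N/mm

16.63 N/mm


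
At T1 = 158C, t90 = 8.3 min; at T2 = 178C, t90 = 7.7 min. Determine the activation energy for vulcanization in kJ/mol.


T1 = 431.15 K, T2 = 451.15 K
1/T1 - 1/T2 = 1.0282e-04
ln(t1/t2) = ln(8.3/7.7) = 0.0750
Ea = 8.314 * 0.0750 / 1.0282e-04 = 6067.2842 J/mol
Ea = 6.07 kJ/mol

6.07 kJ/mol


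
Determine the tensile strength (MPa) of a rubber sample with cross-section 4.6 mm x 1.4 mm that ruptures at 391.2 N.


Area = width * thickness = 4.6 * 1.4 = 6.44 mm^2
TS = force / area = 391.2 / 6.44 = 60.75 MPa

60.75 MPa


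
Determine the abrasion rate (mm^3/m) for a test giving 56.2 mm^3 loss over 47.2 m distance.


Rate = volume_loss / distance
= 56.2 / 47.2
= 1.191 mm^3/m

1.191 mm^3/m


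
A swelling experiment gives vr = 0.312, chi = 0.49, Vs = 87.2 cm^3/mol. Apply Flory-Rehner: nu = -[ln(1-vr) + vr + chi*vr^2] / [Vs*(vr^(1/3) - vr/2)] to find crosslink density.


ln(1 - vr) = ln(1 - 0.312) = -0.3740
Numerator = -((-0.3740) + 0.312 + 0.49 * 0.312^2) = 0.0143
Denominator = 87.2 * (0.312^(1/3) - 0.312/2) = 45.5395
nu = 0.0143 / 45.5395 = 3.1331e-04 mol/cm^3

3.1331e-04 mol/cm^3


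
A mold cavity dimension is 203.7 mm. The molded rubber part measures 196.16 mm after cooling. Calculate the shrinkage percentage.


Shrinkage = (mold - part) / mold * 100
= (203.7 - 196.16) / 203.7 * 100
= 7.54 / 203.7 * 100
= 3.7%

3.7%


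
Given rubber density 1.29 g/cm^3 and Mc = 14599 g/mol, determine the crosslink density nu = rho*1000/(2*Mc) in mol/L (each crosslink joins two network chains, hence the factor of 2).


nu = rho * 1000 / (2 * Mc)
nu = 1.29 * 1000 / (2 * 14599)
nu = 1290.0 / 29198
nu = 0.0442 mol/L

0.0442 mol/L


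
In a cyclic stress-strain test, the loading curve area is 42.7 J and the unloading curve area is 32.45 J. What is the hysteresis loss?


Hysteresis loss = loading - unloading
= 42.7 - 32.45
= 10.25 J

10.25 J


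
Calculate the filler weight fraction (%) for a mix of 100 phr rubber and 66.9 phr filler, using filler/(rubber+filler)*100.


Filler % = filler / (rubber + filler) * 100
= 66.9 / (100 + 66.9) * 100
= 66.9 / 166.9 * 100
= 40.08%

40.08%


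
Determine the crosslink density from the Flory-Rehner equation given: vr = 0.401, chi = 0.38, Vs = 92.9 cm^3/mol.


ln(1 - vr) = ln(1 - 0.401) = -0.5125
Numerator = -((-0.5125) + 0.401 + 0.38 * 0.401^2) = 0.0504
Denominator = 92.9 * (0.401^(1/3) - 0.401/2) = 49.8798
nu = 0.0504 / 49.8798 = 0.0010 mol/cm^3

0.0010 mol/cm^3


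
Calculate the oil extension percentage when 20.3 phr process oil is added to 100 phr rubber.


Oil % = oil / (100 + oil) * 100
= 20.3 / (100 + 20.3) * 100
= 20.3 / 120.3 * 100
= 16.87%

16.87%


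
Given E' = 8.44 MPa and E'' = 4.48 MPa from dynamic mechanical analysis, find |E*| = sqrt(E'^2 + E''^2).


|E*| = sqrt(E'^2 + E''^2)
= sqrt(8.44^2 + 4.48^2)
= sqrt(71.2336 + 20.0704)
= 9.555 MPa

9.555 MPa


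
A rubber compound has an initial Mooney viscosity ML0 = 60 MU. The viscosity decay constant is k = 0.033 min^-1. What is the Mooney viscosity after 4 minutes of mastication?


ML = ML0 * exp(-k * t)
ML = 60 * exp(-0.033 * 4)
ML = 60 * 0.8763
ML = 52.58 MU

52.58 MU


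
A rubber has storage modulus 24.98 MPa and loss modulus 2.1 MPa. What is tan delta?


tan delta = E'' / E'
= 2.1 / 24.98
= 0.0841

tan delta = 0.0841


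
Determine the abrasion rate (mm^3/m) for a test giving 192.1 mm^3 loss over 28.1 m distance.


Rate = volume_loss / distance
= 192.1 / 28.1
= 6.836 mm^3/m

6.836 mm^3/m


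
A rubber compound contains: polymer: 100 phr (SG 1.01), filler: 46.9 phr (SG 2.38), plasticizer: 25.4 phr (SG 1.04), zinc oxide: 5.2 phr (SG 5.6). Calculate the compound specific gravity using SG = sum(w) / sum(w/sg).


Sum of weights = 177.5
Volume contributions:
  polymer: 100/1.01 = 99.0099
  filler: 46.9/2.38 = 19.7059
  plasticizer: 25.4/1.04 = 24.4231
  zinc oxide: 5.2/5.6 = 0.9286
Sum of volumes = 144.0674
SG = 177.5 / 144.0674 = 1.232

SG = 1.232


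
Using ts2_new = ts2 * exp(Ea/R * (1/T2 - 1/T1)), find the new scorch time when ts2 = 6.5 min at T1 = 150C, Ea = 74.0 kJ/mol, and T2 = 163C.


Convert temperatures: T1 = 150 + 273.15 = 423.15 K, T2 = 163 + 273.15 = 436.15 K
ts2_new = 6.5 * exp(74000 / 8.314 * (1/436.15 - 1/423.15))
1/T2 - 1/T1 = -7.0439e-05
ts2_new = 3.47 min

3.47 min


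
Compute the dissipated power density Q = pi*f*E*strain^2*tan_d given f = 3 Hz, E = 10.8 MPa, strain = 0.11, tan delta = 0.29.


Q = pi * f * E * strain^2 * tan_d
= pi * 3 * 10.8 * 0.11^2 * 0.29
= pi * 3 * 10.8 * 0.0121 * 0.29
= 0.3572

Q = 0.3572


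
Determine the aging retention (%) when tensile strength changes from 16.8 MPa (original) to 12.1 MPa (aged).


Retention = aged / original * 100
= 12.1 / 16.8 * 100
= 72.0%

72.0%


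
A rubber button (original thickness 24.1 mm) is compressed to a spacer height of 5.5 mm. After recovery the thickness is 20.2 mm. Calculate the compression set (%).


CS = (t0 - recovered) / (t0 - ts) * 100
= (24.1 - 20.2) / (24.1 - 5.5) * 100
= 3.9 / 18.6 * 100
= 21.0%

21.0%


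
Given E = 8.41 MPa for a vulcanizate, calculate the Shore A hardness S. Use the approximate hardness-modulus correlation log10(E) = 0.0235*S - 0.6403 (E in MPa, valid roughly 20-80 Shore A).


log10(E) = 0.0235*S - 0.6403  =>  S = (log10(E) + 0.6403) / 0.0235
log10(8.41) = 0.924796
S = (0.924796 + 0.6403) / 0.0235 = 1.565096 / 0.0235
S = 66.6

Shore A = 66.6


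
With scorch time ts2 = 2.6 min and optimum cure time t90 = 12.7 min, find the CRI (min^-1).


CRI = 100 / (t90 - ts2)
= 100 / (12.7 - 2.6)
= 100 / 10.1
= 9.9 min^-1

9.9 min^-1


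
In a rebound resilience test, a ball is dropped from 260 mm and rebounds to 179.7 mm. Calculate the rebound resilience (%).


Resilience = h_rebound / h_drop * 100
= 179.7 / 260 * 100
= 69.1%

69.1%


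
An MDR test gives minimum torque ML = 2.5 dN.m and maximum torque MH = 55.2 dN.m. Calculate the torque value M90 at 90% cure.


M90 = ML + 0.9 * (MH - ML)
M90 = 2.5 + 0.9 * (55.2 - 2.5)
M90 = 2.5 + 0.9 * 52.7
M90 = 49.93 dN.m

49.93 dN.m


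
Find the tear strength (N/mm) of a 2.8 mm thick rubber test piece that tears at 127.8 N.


Tear strength = force / thickness
= 127.8 / 2.8
= 45.64 N/mm

45.64 N/mm


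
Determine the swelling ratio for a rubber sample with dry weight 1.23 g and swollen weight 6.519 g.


Q = W_swollen / W_dry
Q = 6.519 / 1.23
Q = 5.3

Q = 5.3


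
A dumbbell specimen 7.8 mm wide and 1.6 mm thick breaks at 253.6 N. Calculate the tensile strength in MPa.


Area = width * thickness = 7.8 * 1.6 = 12.48 mm^2
TS = force / area = 253.6 / 12.48 = 20.32 MPa

20.32 MPa


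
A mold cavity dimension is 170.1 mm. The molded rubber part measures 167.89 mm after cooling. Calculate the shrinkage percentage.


Shrinkage = (mold - part) / mold * 100
= (170.1 - 167.89) / 170.1 * 100
= 2.21 / 170.1 * 100
= 1.3%

1.3%


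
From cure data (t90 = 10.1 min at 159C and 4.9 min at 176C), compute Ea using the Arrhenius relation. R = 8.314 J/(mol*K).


T1 = 432.15 K, T2 = 449.15 K
1/T1 - 1/T2 = 8.7584e-05
ln(t1/t2) = ln(10.1/4.9) = 0.7233
Ea = 8.314 * 0.7233 / 8.7584e-05 = 68660.2873 J/mol
Ea = 68.66 kJ/mol

68.66 kJ/mol


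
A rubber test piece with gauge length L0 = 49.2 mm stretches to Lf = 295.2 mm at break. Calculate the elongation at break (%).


Elongation = (Lf - L0) / L0 * 100
= (295.2 - 49.2) / 49.2 * 100
= 246.0 / 49.2 * 100
= 500.0%

500.0%


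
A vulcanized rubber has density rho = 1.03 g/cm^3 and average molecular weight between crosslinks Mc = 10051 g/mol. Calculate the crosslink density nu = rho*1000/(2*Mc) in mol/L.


nu = rho * 1000 / (2 * Mc)
nu = 1.03 * 1000 / (2 * 10051)
nu = 1030.0 / 20102
nu = 0.0512 mol/L

0.0512 mol/L


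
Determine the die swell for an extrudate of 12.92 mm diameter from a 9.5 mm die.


Die swell ratio = D_extrudate / D_die
= 12.92 / 9.5
= 1.36

Die swell = 1.36


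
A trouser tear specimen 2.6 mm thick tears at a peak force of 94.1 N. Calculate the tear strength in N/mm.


Tear strength = force / thickness
= 94.1 / 2.6
= 36.19 N/mm

36.19 N/mm


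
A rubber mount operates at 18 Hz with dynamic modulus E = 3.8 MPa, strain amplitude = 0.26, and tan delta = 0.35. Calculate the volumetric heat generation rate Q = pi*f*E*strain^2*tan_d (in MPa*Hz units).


Q = pi * f * E * strain^2 * tan_d
= pi * 18 * 3.8 * 0.26^2 * 0.35
= pi * 18 * 3.8 * 0.0676 * 0.35
= 5.0842

Q = 5.0842


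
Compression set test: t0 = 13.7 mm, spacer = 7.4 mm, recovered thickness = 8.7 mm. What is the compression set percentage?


CS = (t0 - recovered) / (t0 - ts) * 100
= (13.7 - 8.7) / (13.7 - 7.4) * 100
= 5.0 / 6.3 * 100
= 79.4%

79.4%


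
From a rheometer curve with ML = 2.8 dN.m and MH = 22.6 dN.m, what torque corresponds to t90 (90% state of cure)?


M90 = ML + 0.9 * (MH - ML)
M90 = 2.8 + 0.9 * (22.6 - 2.8)
M90 = 2.8 + 0.9 * 19.8
M90 = 20.62 dN.m

20.62 dN.m
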